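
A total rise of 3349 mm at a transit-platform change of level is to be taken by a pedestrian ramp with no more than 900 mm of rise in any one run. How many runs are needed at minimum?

4 runs

3349 / 900 = 3.721 → round up to 4 ramp runs.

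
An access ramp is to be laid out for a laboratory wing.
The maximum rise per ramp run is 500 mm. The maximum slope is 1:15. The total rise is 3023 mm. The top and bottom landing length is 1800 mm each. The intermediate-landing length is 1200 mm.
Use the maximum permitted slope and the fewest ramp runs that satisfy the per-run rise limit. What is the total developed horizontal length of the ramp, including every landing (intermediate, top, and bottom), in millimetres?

56145 mm

At most 500 each: 3023/500 = 6.05, giving 7 ramp runs. That means 6 intermediate landings.
Ramp run (horizontal) at 1:15: 3023 × 15 = 45345 mm.
6 intermediate landings contribute 6 × 1200 = 7200 mm.
Top and bottom landings: 2 × 1800 = 3600 mm.
Total = 45345 + 7200 + 3600 = 56145 mm.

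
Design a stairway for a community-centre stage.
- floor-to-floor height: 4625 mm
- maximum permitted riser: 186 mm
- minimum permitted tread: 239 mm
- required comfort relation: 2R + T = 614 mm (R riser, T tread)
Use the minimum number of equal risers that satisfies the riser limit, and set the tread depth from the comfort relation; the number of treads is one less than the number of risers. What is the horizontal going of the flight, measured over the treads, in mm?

5856 mm

4625 / 186 = 24.866 → round up to 25 risers.
Each riser is 4625/25 = 185 mm (≤ 186 mm).
T = 614 − 2·185 = 244 mm, which satisfies the 239 mm minimum.
25 risers give 24 treads; going = 24 × 244 = 5856 mm.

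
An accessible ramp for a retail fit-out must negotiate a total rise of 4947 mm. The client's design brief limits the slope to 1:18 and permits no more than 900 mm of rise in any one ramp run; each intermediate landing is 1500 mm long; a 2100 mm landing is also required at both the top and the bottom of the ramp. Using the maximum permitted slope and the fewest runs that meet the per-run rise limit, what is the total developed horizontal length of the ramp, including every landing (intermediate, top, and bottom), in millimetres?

100746 mm

4947 / 900 = 5.50, so 6 ramp runs are needed. That means 5 intermediate landings.
Horizontal run for 4947 mm of rise at 1:18 is 4947 × 18 = 89046 mm.
Intermediate landings: 5 × 1500 = 7500 mm.
Top and bottom landings: 2 × 2100 = 4200 mm.
Total = 89046 + 7500 + 4200 = 100746 mm.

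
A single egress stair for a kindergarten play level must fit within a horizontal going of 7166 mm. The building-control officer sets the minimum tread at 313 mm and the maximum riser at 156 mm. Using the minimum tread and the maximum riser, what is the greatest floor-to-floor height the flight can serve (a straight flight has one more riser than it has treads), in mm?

3588 mm

7166 / 313 = 22.89, so 22 treads fit.
Risers = treads + 1 = 23.
Maximum height = 23 × 156 = 3588 mm.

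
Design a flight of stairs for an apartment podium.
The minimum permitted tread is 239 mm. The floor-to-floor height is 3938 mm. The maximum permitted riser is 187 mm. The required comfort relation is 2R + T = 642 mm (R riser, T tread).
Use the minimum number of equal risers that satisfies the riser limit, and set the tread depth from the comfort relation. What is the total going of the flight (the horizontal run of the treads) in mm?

5964 mm

⌈3938/187⌉ = 22 risers.
Riser R = 3938 / 22 = 179 mm, within the 187 mm limit.
From 2R + T = 642: T = 642 − 358 = 284 mm.
Treads = 22 − 1 = 21; going = 21 × 284 = 5964 mm.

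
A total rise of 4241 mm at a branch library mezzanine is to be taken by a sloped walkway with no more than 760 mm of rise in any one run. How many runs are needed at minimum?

6 runs

⌈4241/760⌉ = 6 ramp runs.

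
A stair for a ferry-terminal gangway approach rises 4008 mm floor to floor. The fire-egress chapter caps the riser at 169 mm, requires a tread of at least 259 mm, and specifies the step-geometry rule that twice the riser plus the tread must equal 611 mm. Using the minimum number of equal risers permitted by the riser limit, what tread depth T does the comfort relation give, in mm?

277 mm

At most 169 each: 4008/169 = 23.72, giving 24 risers.
Riser R = 4008 / 24 = 167 mm, within the 169 mm limit.
Tread T = 611 − 2 × 167 = 277 mm (≥ 259 mm).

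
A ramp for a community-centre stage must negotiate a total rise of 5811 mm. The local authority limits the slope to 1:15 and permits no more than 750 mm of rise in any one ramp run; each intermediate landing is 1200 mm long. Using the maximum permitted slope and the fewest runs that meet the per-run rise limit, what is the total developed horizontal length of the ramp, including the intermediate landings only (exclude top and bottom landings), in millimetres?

5811 / 750 = 7.748 → round up to 8 ramp runs. That means 7 intermediate landings.
Ramp run (horizontal) at 1:15: 5811 × 15 = 87165 mm.
7 intermediate landings contribute 7 × 1200 = 8400 mm.
Developed length = 87165 + 8400 = 95565 mm.

95565 mm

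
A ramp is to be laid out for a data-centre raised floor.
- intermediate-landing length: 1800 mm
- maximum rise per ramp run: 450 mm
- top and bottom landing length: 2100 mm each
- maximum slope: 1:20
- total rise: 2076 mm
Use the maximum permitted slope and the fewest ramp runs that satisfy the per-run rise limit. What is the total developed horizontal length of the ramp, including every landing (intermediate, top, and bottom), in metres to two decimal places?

52.92 m

2076 / 450 = 4.613 → round up to 5 ramp runs. That means 4 intermediate landings.
Ramp run (horizontal) at 1:20: 2076 × 20 = 41520 mm.
Intermediate landings: 4 × 1800 = 7200 mm.
Top and bottom landings: 2 × 2100 = 4200 mm.
Total = 41520 + 7200 + 4200 = 52920 mm.
= 52.92 m.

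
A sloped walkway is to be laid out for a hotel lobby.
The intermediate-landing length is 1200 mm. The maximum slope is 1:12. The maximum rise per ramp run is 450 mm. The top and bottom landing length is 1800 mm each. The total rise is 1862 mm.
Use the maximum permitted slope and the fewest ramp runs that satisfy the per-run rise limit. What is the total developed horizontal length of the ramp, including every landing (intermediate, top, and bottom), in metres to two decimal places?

30.74 m

1862 / 450 = 4.138 → round up to 5 ramp runs. That means 4 intermediate landings.
Ramp run (horizontal) at 1:12: 1862 × 12 = 22344 mm.
4 intermediate landings contribute 4 × 1200 = 4800 mm.
Top and bottom landings: 2 × 1800 = 3600 mm.
Total = 22344 + 4800 + 3600 = 30744 mm.
= 30.74 m.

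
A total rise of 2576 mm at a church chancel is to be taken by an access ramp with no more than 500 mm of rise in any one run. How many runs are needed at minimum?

6 runs

At most 500 each: 2576/500 = 5.15, giving 6 ramp runs.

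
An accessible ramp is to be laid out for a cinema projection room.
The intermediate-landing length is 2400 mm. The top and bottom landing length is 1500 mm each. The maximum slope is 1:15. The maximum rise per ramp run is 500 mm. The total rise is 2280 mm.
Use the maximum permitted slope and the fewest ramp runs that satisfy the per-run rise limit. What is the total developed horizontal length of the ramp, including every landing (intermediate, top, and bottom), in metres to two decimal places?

2280 / 500 = 4.560 → round up to 5 ramp runs. That means 4 intermediate landings.
Horizontal run for 2280 mm of rise at 1:15 is 2280 × 15 = 34200 mm.
4 intermediate landings contribute 4 × 2400 = 9600 mm.
Top and bottom landings: 2 × 1500 = 3000 mm.
Total = 34200 + 9600 + 3000 = 46800 mm.
= 46.80 m.

46.80 m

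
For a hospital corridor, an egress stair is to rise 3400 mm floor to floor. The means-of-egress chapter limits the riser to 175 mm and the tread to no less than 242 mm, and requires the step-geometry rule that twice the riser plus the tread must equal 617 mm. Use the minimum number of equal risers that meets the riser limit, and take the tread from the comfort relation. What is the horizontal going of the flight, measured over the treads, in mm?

5263 mm

3400 / 175 = 19.429 → round up to 20 risers.
Each riser is 3400/20 = 170 mm (≤ 175 mm).
Tread T = 617 − 2 × 170 = 277 mm (≥ 242 mm).
Going = (20 − 1) × 277 = 5263 mm.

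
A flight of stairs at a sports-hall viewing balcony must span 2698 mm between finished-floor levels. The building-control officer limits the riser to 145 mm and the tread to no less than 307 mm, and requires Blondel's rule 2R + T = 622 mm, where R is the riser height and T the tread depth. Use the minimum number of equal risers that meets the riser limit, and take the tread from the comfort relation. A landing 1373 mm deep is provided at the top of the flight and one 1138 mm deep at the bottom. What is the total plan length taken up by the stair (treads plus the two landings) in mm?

2698 / 145 = 18.607 → round up to 19 risers.
Riser R = 2698 / 19 = 142 mm, within the 145 mm limit.
Tread T = 622 − 2 × 142 = 338 mm (≥ 307 mm).
19 risers give 18 treads; going = 18 × 338 = 6084 mm.
Add landings: 6084 + 1373 + 1138 = 8595 mm.

8595 mm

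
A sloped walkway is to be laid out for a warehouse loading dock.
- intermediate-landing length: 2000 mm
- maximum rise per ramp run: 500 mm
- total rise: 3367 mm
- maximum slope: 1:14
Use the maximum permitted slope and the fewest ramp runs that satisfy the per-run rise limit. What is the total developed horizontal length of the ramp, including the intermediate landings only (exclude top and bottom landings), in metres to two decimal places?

3367 / 500 = 6.73, so 7 ramp runs are needed. That means 6 intermediate landings.
Horizontal run for 3367 mm of rise at 1:14 is 3367 × 14 = 47138 mm.
Intermediate landings: 6 × 2000 = 12000 mm.
Total developed length = 47138 + 12000 = 59138 mm.
= 59.14 m.

59.14 m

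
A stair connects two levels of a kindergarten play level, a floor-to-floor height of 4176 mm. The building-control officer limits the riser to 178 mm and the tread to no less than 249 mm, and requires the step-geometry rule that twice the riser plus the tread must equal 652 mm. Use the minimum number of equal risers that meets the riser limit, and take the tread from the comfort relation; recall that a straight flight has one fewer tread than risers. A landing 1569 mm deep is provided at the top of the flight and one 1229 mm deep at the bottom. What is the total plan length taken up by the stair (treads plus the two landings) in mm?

At most 178 each: 4176/178 = 23.46, giving 24 risers.
Each riser is 4176/24 = 174 mm (≤ 178 mm).
From 2R + T = 652: T = 652 − 348 = 304 mm.
Going = (24 − 1) × 304 = 6992 mm.
Enclosure = 6992 + 1569 + 1229 = 9790 mm.

9790 mm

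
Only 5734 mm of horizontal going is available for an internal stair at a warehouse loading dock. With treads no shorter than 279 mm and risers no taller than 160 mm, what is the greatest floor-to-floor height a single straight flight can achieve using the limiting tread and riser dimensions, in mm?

3360 mm

Treads that fit: ⌊5734 / 279⌋ = 20.
Risers = treads + 1 = 21.
Maximum height = 21 × 160 = 3360 mm.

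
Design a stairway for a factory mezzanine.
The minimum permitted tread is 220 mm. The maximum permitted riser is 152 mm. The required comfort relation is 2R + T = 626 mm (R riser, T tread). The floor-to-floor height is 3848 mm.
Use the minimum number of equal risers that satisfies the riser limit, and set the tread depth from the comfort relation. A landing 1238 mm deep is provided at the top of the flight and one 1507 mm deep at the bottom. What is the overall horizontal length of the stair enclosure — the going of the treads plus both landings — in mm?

At most 152 each: 3848/152 = 25.32, giving 26 risers.
Each riser is 3848/26 = 148 mm (≤ 152 mm).
From 2R + T = 626: T = 626 − 296 = 330 mm.
26 risers give 25 treads; going = 25 × 330 = 8250 mm.
Enclosure = 8250 + 1238 + 1507 = 10995 mm.

10995 mm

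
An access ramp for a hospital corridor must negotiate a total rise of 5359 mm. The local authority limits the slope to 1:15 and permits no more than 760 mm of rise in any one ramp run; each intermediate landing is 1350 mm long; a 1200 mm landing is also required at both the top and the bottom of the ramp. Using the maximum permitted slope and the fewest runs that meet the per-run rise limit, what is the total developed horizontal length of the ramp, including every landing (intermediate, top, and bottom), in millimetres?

92235 mm

5359 / 760 = 7.05, so 8 ramp runs are needed. That means 7 intermediate landings.
Horizontal run for 5359 mm of rise at 1:15 is 5359 × 15 = 80385 mm.
7 intermediate landings contribute 7 × 1350 = 9450 mm.
Top and bottom landings: 2 × 1200 = 2400 mm.
Total = 80385 + 9450 + 2400 = 92235 mm.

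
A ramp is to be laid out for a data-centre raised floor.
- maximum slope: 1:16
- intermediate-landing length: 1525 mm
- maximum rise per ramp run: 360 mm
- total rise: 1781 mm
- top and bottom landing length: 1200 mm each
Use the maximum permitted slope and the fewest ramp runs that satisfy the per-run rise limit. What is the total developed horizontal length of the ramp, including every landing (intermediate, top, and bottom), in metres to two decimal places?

At most 360 each: 1781/360 = 4.95, giving 5 ramp runs. That means 4 intermediate landings.
Horizontal run for 1781 mm of rise at 1:16 is 1781 × 16 = 28496 mm.
Intermediate landings: 4 × 1525 = 6100 mm.
Top and bottom landings: 2 × 1200 = 2400 mm.
Total = 28496 + 6100 + 2400 = 36996 mm.
= 37.00 m.

37.00 m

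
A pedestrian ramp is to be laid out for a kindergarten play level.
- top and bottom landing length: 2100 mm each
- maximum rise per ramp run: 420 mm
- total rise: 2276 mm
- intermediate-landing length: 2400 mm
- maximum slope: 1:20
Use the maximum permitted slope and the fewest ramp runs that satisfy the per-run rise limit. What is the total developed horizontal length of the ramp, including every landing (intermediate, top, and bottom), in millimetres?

⌈2276/420⌉ = 6 ramp runs. That means 5 intermediate landings.
Horizontal run for 2276 mm of rise at 1:20 is 2276 × 20 = 45520 mm.
5 intermediate landings contribute 5 × 2400 = 12000 mm.
Top and bottom landings: 2 × 2100 = 4200 mm.
Total = 45520 + 12000 + 4200 = 61720 mm.

61720 mm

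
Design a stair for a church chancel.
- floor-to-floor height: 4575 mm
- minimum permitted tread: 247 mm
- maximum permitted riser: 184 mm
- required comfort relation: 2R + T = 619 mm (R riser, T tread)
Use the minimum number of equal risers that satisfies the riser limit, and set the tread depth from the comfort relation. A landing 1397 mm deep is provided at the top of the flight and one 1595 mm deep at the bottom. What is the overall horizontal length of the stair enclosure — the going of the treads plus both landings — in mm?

4575 / 184 = 24.864 → round up to 25 risers.
R = 4575 ÷ 25 = 183 mm.
From 2R + T = 619: T = 619 − 366 = 253 mm.
Going = (25 − 1) × 253 = 6072 mm.
Enclosure = 6072 + 1397 + 1595 = 9064 mm.

9064 mm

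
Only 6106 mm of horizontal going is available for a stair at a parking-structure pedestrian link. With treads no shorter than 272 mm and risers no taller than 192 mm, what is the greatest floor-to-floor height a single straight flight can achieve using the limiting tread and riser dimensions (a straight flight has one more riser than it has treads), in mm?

6106 / 272 = 22.45, so 22 treads fit.
Risers = treads + 1 = 23.
Maximum height = 23 × 192 = 4416 mm.

4416 mm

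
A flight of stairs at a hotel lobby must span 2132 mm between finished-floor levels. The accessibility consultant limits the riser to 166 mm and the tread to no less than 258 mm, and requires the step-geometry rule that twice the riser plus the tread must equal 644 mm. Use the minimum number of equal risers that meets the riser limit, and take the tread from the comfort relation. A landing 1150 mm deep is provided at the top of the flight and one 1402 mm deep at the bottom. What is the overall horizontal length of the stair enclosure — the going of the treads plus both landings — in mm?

2132 / 166 = 12.84, so 13 risers are needed.
Each riser is 2132/13 = 164 mm (≤ 166 mm).
T = 644 − 2·164 = 316 mm, which satisfies the 258 mm minimum.
Going = (13 − 1) × 316 = 3792 mm.
Enclosure = 3792 + 1150 + 1402 = 6344 mm.

6344 mm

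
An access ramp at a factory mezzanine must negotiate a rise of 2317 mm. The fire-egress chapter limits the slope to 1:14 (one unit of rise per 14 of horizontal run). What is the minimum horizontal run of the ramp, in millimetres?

32438 mm

Run = rise × 14 = 2317 × 14 = 32438 mm.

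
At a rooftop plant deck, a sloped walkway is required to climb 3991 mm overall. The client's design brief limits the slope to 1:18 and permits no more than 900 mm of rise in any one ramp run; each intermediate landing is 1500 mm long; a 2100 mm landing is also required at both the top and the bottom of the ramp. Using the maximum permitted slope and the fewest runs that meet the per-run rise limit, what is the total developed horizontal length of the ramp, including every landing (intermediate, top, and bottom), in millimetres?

At most 900 each: 3991/900 = 4.43, giving 5 ramp runs. That means 4 intermediate landings.
Horizontal run for 3991 mm of rise at 1:18 is 3991 × 18 = 71838 mm.
Intermediate landings: 4 × 1500 = 6000 mm.
Top and bottom landings: 2 × 2100 = 4200 mm.
Total = 71838 + 6000 + 4200 = 82038 mm.

82038 mm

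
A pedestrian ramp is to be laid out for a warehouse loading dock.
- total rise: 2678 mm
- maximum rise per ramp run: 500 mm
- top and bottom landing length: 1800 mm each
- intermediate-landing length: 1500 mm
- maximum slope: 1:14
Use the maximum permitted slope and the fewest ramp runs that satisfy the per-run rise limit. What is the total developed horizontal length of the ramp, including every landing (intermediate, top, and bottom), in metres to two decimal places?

2678 / 500 = 5.356 → round up to 6 ramp runs. That means 5 intermediate landings.
Horizontal run for 2678 mm of rise at 1:14 is 2678 × 14 = 37492 mm.
5 intermediate landings contribute 5 × 1500 = 7500 mm.
Top and bottom landings: 2 × 1800 = 3600 mm.
Total = 37492 + 7500 + 3600 = 48592 mm.
= 48.59 m.

48.59 m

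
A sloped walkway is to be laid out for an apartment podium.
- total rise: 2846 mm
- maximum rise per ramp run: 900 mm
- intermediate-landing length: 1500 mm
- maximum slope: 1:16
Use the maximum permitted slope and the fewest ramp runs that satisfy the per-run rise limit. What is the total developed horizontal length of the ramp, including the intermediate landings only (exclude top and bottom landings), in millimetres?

At most 900 each: 2846/900 = 3.16, giving 4 ramp runs. That means 3 intermediate landings.
Ramp run (horizontal) at 1:16: 2846 × 16 = 45536 mm.
3 intermediate landings contribute 3 × 1500 = 4500 mm.
Developed length = 45536 + 4500 = 50036 mm.

50036 mm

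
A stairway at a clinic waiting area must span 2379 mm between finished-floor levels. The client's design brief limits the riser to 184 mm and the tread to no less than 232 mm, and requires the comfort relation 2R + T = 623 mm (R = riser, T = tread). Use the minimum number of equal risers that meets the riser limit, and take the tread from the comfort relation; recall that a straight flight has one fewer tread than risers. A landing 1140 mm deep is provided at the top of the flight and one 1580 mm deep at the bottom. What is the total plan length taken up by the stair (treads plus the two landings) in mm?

5804 mm

⌈2379/184⌉ = 13 risers.
R = 2379 ÷ 13 = 183 mm.
T = 623 − 2·183 = 257 mm, which satisfies the 232 mm minimum.
Going = (13 − 1) × 257 = 3084 mm.
Enclosure = 3084 + 1140 + 1580 = 5804 mm.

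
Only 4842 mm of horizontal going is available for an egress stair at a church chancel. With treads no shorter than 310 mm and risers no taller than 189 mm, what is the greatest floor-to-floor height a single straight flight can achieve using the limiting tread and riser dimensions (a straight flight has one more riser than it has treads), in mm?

Treads that fit: ⌊4842 / 310⌋ = 15.
Risers = treads + 1 = 16.
Maximum height = 16 × 189 = 3024 mm.

3024 mm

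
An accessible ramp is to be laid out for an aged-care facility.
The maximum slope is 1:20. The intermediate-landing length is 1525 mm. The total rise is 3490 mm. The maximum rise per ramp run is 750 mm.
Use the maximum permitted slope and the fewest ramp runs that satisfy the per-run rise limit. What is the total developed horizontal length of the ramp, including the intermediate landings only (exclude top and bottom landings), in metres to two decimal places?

At most 750 each: 3490/750 = 4.65, giving 5 ramp runs. That means 4 intermediate landings.
Horizontal run for 3490 mm of rise at 1:20 is 3490 × 20 = 69800 mm.
4 intermediate landings contribute 4 × 1525 = 6100 mm.
Total developed length = 69800 + 6100 = 75900 mm.
= 75.90 m.

75.90 m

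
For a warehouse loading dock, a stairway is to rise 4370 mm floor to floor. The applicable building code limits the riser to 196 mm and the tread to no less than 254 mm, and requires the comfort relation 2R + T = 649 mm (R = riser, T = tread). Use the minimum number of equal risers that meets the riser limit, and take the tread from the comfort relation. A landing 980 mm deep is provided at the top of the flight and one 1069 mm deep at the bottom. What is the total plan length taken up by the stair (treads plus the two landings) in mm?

7967 mm

4370 / 196 = 22.296 → round up to 23 risers.
Riser R = 4370 / 23 = 190 mm, within the 196 mm limit.
From 2R + T = 649: T = 649 − 380 = 269 mm.
Treads = 23 − 1 = 22; going = 22 × 269 = 5918 mm.
Enclosure = 5918 + 980 + 1069 = 7967 mm.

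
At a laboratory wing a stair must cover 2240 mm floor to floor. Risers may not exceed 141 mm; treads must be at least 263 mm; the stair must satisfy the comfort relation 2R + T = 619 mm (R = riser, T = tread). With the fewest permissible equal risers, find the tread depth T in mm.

At most 141 each: 2240/141 = 15.89, giving 16 risers.
R = 2240 ÷ 16 = 140 mm.
From 2R + T = 619: T = 619 − 280 = 339 mm.

339 mm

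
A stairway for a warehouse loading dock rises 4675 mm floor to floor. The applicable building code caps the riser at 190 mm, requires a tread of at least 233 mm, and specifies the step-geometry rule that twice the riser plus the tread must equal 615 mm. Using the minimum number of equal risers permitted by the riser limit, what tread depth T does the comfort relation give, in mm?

241 mm

At most 190 each: 4675/190 = 24.61, giving 25 risers.
Riser R = 4675 / 25 = 187 mm, within the 190 mm limit.
From 2R + T = 615: T = 615 − 374 = 241 mm.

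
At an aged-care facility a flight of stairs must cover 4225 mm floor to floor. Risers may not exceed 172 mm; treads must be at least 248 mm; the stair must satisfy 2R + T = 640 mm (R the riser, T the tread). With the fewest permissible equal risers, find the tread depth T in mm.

302 mm

⌈4225/172⌉ = 25 risers.
Riser R = 4225 / 25 = 169 mm, within the 172 mm limit.
From 2R + T = 640: T = 640 − 338 = 302 mm.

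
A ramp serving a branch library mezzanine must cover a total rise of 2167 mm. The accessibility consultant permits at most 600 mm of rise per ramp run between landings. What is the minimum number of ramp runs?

4 runs

2167 / 600 = 3.61, so 4 ramp runs are needed.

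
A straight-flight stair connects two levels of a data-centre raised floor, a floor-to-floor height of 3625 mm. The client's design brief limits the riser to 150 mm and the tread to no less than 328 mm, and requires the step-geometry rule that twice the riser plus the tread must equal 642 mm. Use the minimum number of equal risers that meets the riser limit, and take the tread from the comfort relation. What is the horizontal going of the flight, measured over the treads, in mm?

8448 mm

3625 / 150 = 24.17, so 25 risers are needed.
Riser R = 3625 / 25 = 145 mm, within the 150 mm limit.
From 2R + T = 642: T = 642 − 290 = 352 mm.
25 risers give 24 treads; going = 24 × 352 = 8448 mm.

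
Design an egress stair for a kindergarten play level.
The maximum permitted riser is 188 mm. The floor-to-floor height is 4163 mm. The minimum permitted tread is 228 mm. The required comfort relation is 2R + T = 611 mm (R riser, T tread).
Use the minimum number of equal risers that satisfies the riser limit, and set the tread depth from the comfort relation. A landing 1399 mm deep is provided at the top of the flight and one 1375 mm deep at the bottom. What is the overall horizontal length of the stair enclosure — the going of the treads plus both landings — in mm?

8252 mm

4163 / 188 = 22.144 → round up to 23 risers.
R = 4163 ÷ 23 = 181 mm.
T = 611 − 2·181 = 249 mm, which satisfies the 228 mm minimum.
Going = (23 − 1) × 249 = 5478 mm.
Enclosure = 5478 + 1399 + 1375 = 8252 mm.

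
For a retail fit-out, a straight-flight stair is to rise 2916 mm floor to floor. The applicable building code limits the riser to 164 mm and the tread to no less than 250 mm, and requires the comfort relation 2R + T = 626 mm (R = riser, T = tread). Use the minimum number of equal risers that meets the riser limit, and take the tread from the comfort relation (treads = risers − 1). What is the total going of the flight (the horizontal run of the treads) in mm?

5134 mm

2916 / 164 = 17.780 → round up to 18 risers.
Each riser is 2916/18 = 162 mm (≤ 164 mm).
From 2R + T = 626: T = 626 − 324 = 302 mm.
Going = (18 − 1) × 302 = 5134 mm.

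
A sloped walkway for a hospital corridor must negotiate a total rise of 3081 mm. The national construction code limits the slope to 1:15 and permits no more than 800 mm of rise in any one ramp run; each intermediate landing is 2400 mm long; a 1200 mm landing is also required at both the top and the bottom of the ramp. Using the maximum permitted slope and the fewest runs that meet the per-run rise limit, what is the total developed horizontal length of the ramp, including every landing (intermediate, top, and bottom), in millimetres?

55815 mm

3081 / 800 = 3.85, so 4 ramp runs are needed. That means 3 intermediate landings.
Ramp run (horizontal) at 1:15: 3081 × 15 = 46215 mm.
Intermediate landings: 3 × 2400 = 7200 mm.
Top and bottom landings: 2 × 1200 = 2400 mm.
Total = 46215 + 7200 + 2400 = 55815 mm.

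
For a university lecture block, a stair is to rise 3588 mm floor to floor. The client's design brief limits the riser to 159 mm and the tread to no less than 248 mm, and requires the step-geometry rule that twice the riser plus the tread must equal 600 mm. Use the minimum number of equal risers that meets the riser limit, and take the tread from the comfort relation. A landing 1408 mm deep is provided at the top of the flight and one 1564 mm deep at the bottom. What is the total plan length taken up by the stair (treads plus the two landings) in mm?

9308 mm

⌈3588/159⌉ = 23 risers.
Each riser is 3588/23 = 156 mm (≤ 159 mm).
Tread T = 600 − 2 × 156 = 288 mm (≥ 248 mm).
Treads = 23 − 1 = 22; going = 22 × 288 = 6336 mm.
Add landings: 6336 + 1408 + 1564 = 9308 mm.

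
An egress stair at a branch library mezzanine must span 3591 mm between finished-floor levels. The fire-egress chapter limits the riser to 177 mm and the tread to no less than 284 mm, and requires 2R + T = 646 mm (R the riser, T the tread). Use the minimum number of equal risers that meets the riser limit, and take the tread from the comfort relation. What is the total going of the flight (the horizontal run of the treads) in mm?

6080 mm

3591 / 177 = 20.288 → round up to 21 risers.
Each riser is 3591/21 = 171 mm (≤ 177 mm).
From 2R + T = 646: T = 646 − 342 = 304 mm.
21 risers give 20 treads; going = 20 × 304 = 6080 mm.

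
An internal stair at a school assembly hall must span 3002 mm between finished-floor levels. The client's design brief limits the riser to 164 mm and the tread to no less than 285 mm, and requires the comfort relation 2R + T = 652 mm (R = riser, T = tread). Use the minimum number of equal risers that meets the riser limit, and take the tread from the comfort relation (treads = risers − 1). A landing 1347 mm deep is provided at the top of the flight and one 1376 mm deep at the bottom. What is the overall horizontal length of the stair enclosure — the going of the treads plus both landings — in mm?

8771 mm

At most 164 each: 3002/164 = 18.30, giving 19 risers.
Riser R = 3002 / 19 = 158 mm, within the 164 mm limit.
From 2R + T = 652: T = 652 − 316 = 336 mm.
19 risers give 18 treads; going = 18 × 336 = 6048 mm.
Enclosure = 6048 + 1347 + 1376 = 8771 mm.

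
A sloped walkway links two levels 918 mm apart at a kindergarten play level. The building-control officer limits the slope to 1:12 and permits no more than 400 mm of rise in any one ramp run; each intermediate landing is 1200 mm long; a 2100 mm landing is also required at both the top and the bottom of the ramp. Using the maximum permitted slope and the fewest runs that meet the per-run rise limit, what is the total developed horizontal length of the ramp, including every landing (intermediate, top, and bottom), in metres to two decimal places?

17.62 m

918 / 400 = 2.295 → round up to 3 ramp runs. That means 2 intermediate landings.
Horizontal run for 918 mm of rise at 1:12 is 918 × 12 = 11016 mm.
Intermediate landings: 2 × 1200 = 2400 mm.
Top and bottom landings: 2 × 2100 = 4200 mm.
Total = 11016 + 2400 + 4200 = 17616 mm.
= 17.62 m.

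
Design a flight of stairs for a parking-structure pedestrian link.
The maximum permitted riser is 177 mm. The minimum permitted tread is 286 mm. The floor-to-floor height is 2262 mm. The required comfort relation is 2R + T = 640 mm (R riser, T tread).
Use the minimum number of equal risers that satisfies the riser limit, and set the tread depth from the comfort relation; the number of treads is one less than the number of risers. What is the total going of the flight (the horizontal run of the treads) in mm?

3504 mm

At most 177 each: 2262/177 = 12.78, giving 13 risers.
Riser R = 2262 / 13 = 174 mm, within the 177 mm limit.
From 2R + T = 640: T = 640 − 348 = 292 mm.
Going = (13 − 1) × 292 = 3504 mm.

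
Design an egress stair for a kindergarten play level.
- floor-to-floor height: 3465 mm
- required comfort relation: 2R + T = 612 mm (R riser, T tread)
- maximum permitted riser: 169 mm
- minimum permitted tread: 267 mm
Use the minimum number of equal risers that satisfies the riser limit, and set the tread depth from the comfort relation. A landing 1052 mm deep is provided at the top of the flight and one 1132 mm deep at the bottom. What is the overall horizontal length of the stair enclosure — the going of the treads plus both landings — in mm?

7824 mm

At most 169 each: 3465/169 = 20.50, giving 21 risers.
R = 3465 ÷ 21 = 165 mm.
T = 612 − 2·165 = 282 mm, which satisfies the 267 mm minimum.
Going = (21 − 1) × 282 = 5640 mm.
Enclosure = 5640 + 1052 + 1132 = 7824 mm.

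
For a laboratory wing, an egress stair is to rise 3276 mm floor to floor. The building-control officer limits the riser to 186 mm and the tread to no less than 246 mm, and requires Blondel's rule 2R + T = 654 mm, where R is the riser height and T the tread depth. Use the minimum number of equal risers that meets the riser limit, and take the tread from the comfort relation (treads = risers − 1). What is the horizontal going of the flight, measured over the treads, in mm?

3276 / 186 = 17.613 → round up to 18 risers.
Riser R = 3276 / 18 = 182 mm, within the 186 mm limit.
T = 654 − 2·182 = 290 mm, which satisfies the 246 mm minimum.
18 risers give 17 treads; going = 17 × 290 = 4930 mm.

4930 mm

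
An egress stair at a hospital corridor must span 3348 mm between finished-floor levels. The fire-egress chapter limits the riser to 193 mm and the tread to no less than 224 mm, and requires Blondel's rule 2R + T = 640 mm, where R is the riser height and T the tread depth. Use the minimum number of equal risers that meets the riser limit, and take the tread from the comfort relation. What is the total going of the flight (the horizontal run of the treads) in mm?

At most 193 each: 3348/193 = 17.35, giving 18 risers.
Riser R = 3348 / 18 = 186 mm, within the 193 mm limit.
Tread T = 640 − 2 × 186 = 268 mm (≥ 224 mm).
18 risers give 17 treads; going = 17 × 268 = 4556 mm.

4556 mm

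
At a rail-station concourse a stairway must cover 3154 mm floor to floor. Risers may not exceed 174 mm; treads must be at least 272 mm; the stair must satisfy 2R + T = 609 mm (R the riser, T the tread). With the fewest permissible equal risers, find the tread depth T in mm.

277 mm

3154 / 174 = 18.126 → round up to 19 risers.
Riser R = 3154 / 19 = 166 mm, within the 174 mm limit.
T = 609 − 2·166 = 277 mm, which satisfies the 272 mm minimum.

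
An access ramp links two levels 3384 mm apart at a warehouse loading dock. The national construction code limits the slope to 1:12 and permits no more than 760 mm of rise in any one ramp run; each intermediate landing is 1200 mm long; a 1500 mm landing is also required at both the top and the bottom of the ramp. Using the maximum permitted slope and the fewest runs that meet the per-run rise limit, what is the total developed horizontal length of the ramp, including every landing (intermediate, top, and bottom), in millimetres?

48408 mm

⌈3384/760⌉ = 5 ramp runs. That means 4 intermediate landings.
Ramp run (horizontal) at 1:12: 3384 × 12 = 40608 mm.
4 intermediate landings contribute 4 × 1200 = 4800 mm.
Top and bottom landings: 2 × 1500 = 3000 mm.
Total = 40608 + 4800 + 3000 = 48408 mm.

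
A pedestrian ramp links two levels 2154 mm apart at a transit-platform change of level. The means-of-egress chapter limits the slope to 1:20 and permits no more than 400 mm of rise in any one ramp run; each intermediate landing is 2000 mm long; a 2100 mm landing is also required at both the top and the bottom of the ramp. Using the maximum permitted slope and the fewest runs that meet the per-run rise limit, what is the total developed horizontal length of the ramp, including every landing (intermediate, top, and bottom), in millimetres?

2154 / 400 = 5.385 → round up to 6 ramp runs. That means 5 intermediate landings.
Horizontal run for 2154 mm of rise at 1:20 is 2154 × 20 = 43080 mm.
Intermediate landings: 5 × 2000 = 10000 mm.
Top and bottom landings: 2 × 2100 = 4200 mm.
Total = 43080 + 10000 + 4200 = 57280 mm.

57280 mm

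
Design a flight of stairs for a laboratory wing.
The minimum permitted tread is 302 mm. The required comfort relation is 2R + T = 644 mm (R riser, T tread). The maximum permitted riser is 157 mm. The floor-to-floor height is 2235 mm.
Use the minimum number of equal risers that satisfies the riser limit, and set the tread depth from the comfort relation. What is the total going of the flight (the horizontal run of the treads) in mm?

4844 mm

⌈2235/157⌉ = 15 risers.
Riser R = 2235 / 15 = 149 mm, within the 157 mm limit.
From 2R + T = 644: T = 644 − 298 = 346 mm.
15 risers give 14 treads; going = 14 × 346 = 4844 mm.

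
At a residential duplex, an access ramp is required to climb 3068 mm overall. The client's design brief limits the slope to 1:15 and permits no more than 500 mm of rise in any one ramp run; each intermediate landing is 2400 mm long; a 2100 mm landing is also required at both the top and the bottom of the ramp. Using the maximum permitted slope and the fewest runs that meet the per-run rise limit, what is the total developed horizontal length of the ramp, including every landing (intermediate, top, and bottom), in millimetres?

At most 500 each: 3068/500 = 6.14, giving 7 ramp runs. That means 6 intermediate landings.
Horizontal run for 3068 mm of rise at 1:15 is 3068 × 15 = 46020 mm.
Intermediate landings: 6 × 2400 = 14400 mm.
Top and bottom landings: 2 × 2100 = 4200 mm.
Total = 46020 + 14400 + 4200 = 64620 mm.

64620 mm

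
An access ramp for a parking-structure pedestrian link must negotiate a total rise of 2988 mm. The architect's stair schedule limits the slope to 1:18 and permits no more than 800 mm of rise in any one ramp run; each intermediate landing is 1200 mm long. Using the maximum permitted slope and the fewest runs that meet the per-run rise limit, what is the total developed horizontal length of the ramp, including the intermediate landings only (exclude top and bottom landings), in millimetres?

2988 / 800 = 3.73, so 4 ramp runs are needed. That means 3 intermediate landings.
Ramp run (horizontal) at 1:18: 2988 × 18 = 53784 mm.
Intermediate landings: 3 × 1200 = 3600 mm.
Developed length = 53784 + 3600 = 57384 mm.

57384 mm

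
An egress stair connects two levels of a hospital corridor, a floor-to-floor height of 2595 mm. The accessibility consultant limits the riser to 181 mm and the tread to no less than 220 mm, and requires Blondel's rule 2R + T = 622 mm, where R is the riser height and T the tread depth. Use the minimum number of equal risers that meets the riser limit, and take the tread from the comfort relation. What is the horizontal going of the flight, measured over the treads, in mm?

3864 mm

At most 181 each: 2595/181 = 14.34, giving 15 risers.
Riser R = 2595 / 15 = 173 mm, within the 181 mm limit.
Tread T = 622 − 2 × 173 = 276 mm (≥ 220 mm).
Treads = 15 − 1 = 14; going = 14 × 276 = 3864 mm.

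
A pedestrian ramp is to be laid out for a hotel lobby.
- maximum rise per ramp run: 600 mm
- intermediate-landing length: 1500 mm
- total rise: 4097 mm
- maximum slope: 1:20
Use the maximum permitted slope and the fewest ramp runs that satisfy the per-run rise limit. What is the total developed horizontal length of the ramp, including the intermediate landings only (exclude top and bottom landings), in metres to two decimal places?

At most 600 each: 4097/600 = 6.83, giving 7 ramp runs. That means 6 intermediate landings.
Horizontal run for 4097 mm of rise at 1:20 is 4097 × 20 = 81940 mm.
Intermediate landings: 6 × 1500 = 9000 mm.
Total developed length = 81940 + 9000 = 90940 mm.
= 90.94 m.

90.94 m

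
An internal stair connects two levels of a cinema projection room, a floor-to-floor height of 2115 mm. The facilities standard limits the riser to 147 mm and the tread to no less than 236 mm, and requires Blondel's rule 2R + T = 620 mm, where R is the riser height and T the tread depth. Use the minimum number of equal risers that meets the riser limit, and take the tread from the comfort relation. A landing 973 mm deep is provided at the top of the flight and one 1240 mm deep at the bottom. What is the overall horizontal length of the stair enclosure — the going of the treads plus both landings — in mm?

⌈2115/147⌉ = 15 risers.
Each riser is 2115/15 = 141 mm (≤ 147 mm).
From 2R + T = 620: T = 620 − 282 = 338 mm.
Going = (15 − 1) × 338 = 4732 mm.
Enclosure = 4732 + 973 + 1240 = 6945 mm.

6945 mm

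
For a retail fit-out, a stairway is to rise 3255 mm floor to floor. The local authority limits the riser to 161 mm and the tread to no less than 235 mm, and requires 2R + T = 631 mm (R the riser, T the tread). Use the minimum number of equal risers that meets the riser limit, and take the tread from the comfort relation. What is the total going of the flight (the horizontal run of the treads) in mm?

6420 mm

⌈3255/161⌉ = 21 risers.
R = 3255 ÷ 21 = 155 mm.
Tread T = 631 − 2 × 155 = 321 mm (≥ 235 mm).
Going = (21 − 1) × 321 = 6420 mm.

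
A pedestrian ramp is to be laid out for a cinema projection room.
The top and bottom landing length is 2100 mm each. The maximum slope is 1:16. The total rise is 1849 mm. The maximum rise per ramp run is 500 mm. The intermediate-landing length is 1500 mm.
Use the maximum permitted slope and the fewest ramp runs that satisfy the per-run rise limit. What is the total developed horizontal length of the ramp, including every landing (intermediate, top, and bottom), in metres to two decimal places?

38.28 m

At most 500 each: 1849/500 = 3.70, giving 4 ramp runs. That means 3 intermediate landings.
Horizontal run for 1849 mm of rise at 1:16 is 1849 × 16 = 29584 mm.
3 intermediate landings contribute 3 × 1500 = 4500 mm.
Top and bottom landings: 2 × 2100 = 4200 mm.
Total = 29584 + 4500 + 4200 = 38284 mm.
= 38.28 m.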